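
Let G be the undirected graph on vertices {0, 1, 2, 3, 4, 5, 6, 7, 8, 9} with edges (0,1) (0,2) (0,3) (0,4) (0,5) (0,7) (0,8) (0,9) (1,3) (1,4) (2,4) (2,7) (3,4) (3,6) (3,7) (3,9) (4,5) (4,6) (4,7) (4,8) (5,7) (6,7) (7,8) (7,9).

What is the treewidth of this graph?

A width-3 tree decomposition is:
Bags: B1 = {0, 3, 4, 7}  B2 = {0, 4, 7, 8}  B3 = {0, 1, 3, 4}  B4 = {0, 2, 4, 7}  B5 = {3, 4, 6, 7}  B6 = {0, 3, 7, 9}  B7 = {0, 4, 5, 7}
Tree: B1–B2, B1–B3, B1–B4, B1–B5, B1–B6, B4–B7
Every bag has size at most 4, so the width is 4 − 1 = 3 and tw(G) ≤ 3. Conversely, {0, 3, 7, 9} is a clique of size 4, and the vertices of any clique must share a bag in every tree decomposition; so some bag has ≥ 4 vertices and tw(G) ≥ 3. Hence tw(G) = 3 exactly.

3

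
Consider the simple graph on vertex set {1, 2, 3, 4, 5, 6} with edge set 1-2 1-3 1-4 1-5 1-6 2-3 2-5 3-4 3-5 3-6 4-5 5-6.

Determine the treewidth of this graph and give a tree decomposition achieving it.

Treewidth 3.
One such decomposition:
Bags: B1 = {1, 2, 3, 5}  B2 = {1, 3, 5, 6}  B3 = {1, 3, 4, 5}
Tree: B1–B2, B2–B3

The largest bag has 4 vertices, giving width 3; this decomposition certifies tw(G) ≤ 3. Conversely, {1, 2, 3, 5} is a clique of size 4, and the vertices of any clique must share a bag in every tree decomposition; so some bag has ≥ 4 vertices and tw(G) ≥ 3. Combining the bounds, tw(G) = 3.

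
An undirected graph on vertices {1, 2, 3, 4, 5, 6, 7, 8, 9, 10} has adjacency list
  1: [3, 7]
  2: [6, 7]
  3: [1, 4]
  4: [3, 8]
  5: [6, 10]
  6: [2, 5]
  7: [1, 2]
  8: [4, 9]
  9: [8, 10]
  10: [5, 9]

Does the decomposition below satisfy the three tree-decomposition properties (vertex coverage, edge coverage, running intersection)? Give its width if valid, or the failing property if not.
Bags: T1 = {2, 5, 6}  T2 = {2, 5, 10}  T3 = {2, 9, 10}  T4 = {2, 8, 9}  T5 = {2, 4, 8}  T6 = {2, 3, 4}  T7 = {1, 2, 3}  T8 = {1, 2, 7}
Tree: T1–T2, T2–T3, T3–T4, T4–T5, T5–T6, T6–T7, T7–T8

Every vertex of G appears in some bag (union = {1, 2, 3, 4, 5, 6, 7, 8, 9, 10}); every edge is covered by a bag; and for each vertex v the set of bags containing v is connected in the bag tree. The decomposition is therefore valid. The largest bag has 3 vertices, so the width is 2.

Yes; width 2.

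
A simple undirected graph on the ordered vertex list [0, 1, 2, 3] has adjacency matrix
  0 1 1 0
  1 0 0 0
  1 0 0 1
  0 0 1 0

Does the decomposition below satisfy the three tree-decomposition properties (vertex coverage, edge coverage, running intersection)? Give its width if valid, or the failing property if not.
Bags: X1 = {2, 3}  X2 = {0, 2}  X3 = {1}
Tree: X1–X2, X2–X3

A tree decomposition must satisfy three properties: every vertex lies in some bag; for every edge, both endpoints lie together in some bag; and for every vertex, the bags containing it form a connected subtree. Here edge (0,1) lies in no bag, so the decomposition is invalid.

No — edge (0,1) lies in no bag.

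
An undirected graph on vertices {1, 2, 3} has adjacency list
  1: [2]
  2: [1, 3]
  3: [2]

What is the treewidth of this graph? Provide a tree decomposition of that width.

Each bag holds 2 vertices, so the decomposition has width 1, which upper-bounds the treewidth. Since G has at least one edge (e.g. 2–1), it is not an edgeless graph, so tw(G) ≥ 1. Hence tw(G) = 1 exactly.

Treewidth 1.
One such decomposition:
Bags: B1 = {1, 2}  B2 = {2, 3}
Tree: B1–B2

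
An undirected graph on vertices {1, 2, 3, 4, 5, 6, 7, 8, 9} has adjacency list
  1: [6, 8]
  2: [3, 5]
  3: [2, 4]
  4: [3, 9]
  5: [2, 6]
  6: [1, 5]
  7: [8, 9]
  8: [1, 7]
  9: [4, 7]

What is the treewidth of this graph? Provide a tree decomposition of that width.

Treewidth 2.
One optimal decomposition is:
Bags: B1 = {1, 5, 6}  B2 = {1, 5, 8}  B3 = {5, 7, 8}  B4 = {5, 7, 9}  B5 = {4, 5, 9}  B6 = {3, 4, 5}  B7 = {2, 3, 5}
Tree: B1–B2, B2–B3, B3–B4, B4–B5, B5–B6, B6–B7

Each bag holds 3 vertices, so the decomposition has width 2, which upper-bounds the treewidth. The edges 5–6–1–8–7–9–4–3–2–5 form a cycle, so G is not a tree and its treewidth is at least 2. Hence tw(G) = 2 exactly.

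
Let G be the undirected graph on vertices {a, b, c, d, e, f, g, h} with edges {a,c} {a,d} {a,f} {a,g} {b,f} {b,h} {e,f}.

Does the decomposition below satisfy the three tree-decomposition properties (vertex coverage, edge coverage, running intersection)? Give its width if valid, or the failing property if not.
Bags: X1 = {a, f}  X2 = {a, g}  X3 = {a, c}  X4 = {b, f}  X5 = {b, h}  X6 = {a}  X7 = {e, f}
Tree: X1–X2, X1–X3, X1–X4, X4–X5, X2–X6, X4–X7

A tree decomposition must satisfy three properties: every vertex lies in some bag; for every edge, both endpoints lie together in some bag; and for every vertex, the bags containing it form a connected subtree. Here vertex d appears in no bag, so the decomposition is invalid.

No — vertex d appears in no bag.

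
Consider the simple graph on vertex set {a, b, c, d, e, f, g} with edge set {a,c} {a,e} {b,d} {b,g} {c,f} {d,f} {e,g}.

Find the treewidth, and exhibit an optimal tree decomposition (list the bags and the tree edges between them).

Treewidth 2.
One optimal decomposition is:
Bags: B1 = {b, d, f}  B2 = {b, f, g}  B3 = {e, f, g}  B4 = {a, e, f}  B5 = {a, c, f}
Tree: B1–B2, B2–B3, B3–B4, B4–B5

The largest bag has 3 vertices, giving width 2; this decomposition certifies tw(G) ≤ 2. For the lower bound, G contains the cycle f–d–b–g–e–a–c–f, so G is not a forest; only forests have treewidth ≤ 1, hence tw(G) ≥ 2. Hence tw(G) = 2 exactly.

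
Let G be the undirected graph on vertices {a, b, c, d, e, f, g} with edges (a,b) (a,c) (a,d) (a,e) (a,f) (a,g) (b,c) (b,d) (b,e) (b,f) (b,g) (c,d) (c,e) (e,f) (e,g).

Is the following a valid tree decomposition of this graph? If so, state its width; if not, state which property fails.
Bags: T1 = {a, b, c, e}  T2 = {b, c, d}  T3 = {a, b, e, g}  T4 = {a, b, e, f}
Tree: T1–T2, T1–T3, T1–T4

A tree decomposition must satisfy three properties: every vertex lies in some bag; for every edge, both endpoints lie together in some bag; and for every vertex, the bags containing it form a connected subtree. Here edge (a,d) lies in no bag, so the decomposition is invalid.

No — edge (a,d) lies in no bag.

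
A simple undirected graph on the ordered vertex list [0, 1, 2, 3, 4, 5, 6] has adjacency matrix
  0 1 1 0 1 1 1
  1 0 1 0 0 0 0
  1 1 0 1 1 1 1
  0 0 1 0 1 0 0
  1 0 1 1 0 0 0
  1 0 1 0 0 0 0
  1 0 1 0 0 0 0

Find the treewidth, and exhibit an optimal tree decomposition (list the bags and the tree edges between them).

Treewidth 2.
Bags: B1 = {2, 3, 4}  B2 = {0, 2, 4}  B3 = {0, 2, 6}  B4 = {0, 2, 5}  B5 = {0, 1, 2}
Tree: B1–B2, B2–B3, B2–B4, B4–B5

The largest bag has 3 vertices, giving width 2; this decomposition certifies tw(G) ≤ 2. On the other hand G contains the 3-clique {0, 1, 2}. A clique must lie in a single bag of any decomposition, so no decomposition can have width below 2. The upper and lower bounds meet at 2, so that is the treewidth.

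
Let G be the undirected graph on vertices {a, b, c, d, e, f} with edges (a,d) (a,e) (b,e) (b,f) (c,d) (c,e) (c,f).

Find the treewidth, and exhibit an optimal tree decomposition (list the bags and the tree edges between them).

The largest bag has 3 vertices, giving width 2; this decomposition certifies tw(G) ≤ 2. The edges b–f–c–e–b form a cycle, so G is not a tree and its treewidth is at least 2. Combining the bounds, tw(G) = 2.

Treewidth 2.
One optimal decomposition is:
Bags: B1 = {b, e, f}  B2 = {c, e, f}  B3 = {a, c, e}  B4 = {a, c, d}
Tree: B1–B2, B2–B3, B3–B4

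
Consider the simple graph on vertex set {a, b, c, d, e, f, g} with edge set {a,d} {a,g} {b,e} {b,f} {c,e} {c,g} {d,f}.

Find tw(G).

A width-2 tree decomposition is:
Bags: B1 = {b, c, e}  B2 = {b, c, g}  B3 = {a, b, g}  B4 = {a, b, d}  B5 = {b, d, f}
Tree: B1–B2, B2–B3, B3–B4, B4–B5
Each bag holds 3 vertices, so the decomposition has width 2, which upper-bounds the treewidth. Since b–e–c–g–a–d–f–b is a cycle in G, G is not acyclic. Forests are exactly the graphs of treewidth ≤ 1, so tw(G) ≥ 2. Combining the bounds, tw(G) = 2.

2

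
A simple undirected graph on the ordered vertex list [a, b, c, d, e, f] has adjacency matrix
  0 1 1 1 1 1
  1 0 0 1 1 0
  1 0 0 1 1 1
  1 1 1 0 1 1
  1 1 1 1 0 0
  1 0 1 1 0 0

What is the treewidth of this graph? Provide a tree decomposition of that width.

Each bag holds 4 vertices, so the decomposition has width 3, which upper-bounds the treewidth. Conversely, {a, c, d, e} is a clique of size 4, and the vertices of any clique must share a bag in every tree decomposition; so some bag has ≥ 4 vertices and tw(G) ≥ 3. Therefore the treewidth is 3.

Treewidth 3.
One optimal decomposition is:
Bags: B1 = {a, c, d, e}  B2 = {a, b, d, e}  B3 = {a, c, d, f}
Tree: B1–B2, B1–B3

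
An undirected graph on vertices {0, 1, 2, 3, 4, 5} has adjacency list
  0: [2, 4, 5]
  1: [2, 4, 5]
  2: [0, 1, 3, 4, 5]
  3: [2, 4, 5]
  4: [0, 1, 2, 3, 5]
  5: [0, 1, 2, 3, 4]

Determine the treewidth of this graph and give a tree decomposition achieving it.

Treewidth 3.
One such decomposition:
Bags: B1 = {2, 3, 4, 5}  B2 = {0, 2, 4, 5}  B3 = {1, 2, 4, 5}
Tree: B1–B2, B2–B3

Each bag holds 4 vertices, so the decomposition has width 3, which upper-bounds the treewidth. For the lower bound, the 4 vertices {0, 2, 4, 5} are pairwise adjacent, and any tree decomposition puts a clique entirely inside one bag — forcing width ≥ 3. Combining the bounds, tw(G) = 3.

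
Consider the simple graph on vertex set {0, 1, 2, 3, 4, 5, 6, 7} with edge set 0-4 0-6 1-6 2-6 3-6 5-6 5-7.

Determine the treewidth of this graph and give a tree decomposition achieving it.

Each bag holds 2 vertices, so the decomposition has width 1, which upper-bounds the treewidth. Since G has at least one edge (e.g. 6–0), it is not an edgeless graph, so tw(G) ≥ 1. Therefore the treewidth is 1.

Treewidth 1.
One optimal decomposition is:
Bags: B1 = {0, 6}  B2 = {5, 6}  B3 = {5, 7}  B4 = {1, 6}  B5 = {3, 6}  B6 = {0, 4}  B7 = {2, 6}
Tree: B1–B2, B2–B3, B2–B4, B2–B5, B1–B6, B5–B7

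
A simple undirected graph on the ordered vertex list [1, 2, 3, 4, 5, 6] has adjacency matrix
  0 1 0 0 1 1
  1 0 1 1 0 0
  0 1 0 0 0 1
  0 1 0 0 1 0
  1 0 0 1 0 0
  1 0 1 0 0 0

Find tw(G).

2

A width-2 tree decomposition is:
Bags: B1 = {2, 3, 6}  B2 = {1, 2, 6}  B3 = {1, 2, 4}  B4 = {1, 4, 5}
Tree: B1–B2, B2–B3, B3–B4
The largest bag has 3 vertices, giving width 2; this decomposition certifies tw(G) ≤ 2. For the lower bound, G contains the cycle 3–6–1–2–3, so G is not a forest; only forests have treewidth ≤ 1, hence tw(G) ≥ 2. Therefore the treewidth is 2.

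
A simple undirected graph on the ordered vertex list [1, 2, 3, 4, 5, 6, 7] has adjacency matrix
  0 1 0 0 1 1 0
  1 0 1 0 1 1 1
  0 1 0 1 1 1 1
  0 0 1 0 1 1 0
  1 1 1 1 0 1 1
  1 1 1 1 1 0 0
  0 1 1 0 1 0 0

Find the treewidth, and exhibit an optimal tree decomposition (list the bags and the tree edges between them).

Treewidth 3.
One optimal decomposition is:
Bags: B1 = {2, 3, 5, 6}  B2 = {1, 2, 5, 6}  B3 = {3, 4, 5, 6}  B4 = {2, 3, 5, 7}
Tree: B1–B2, B1–B3, B1–B4

The largest bag has 4 vertices, giving width 3; this decomposition certifies tw(G) ≤ 3. For the lower bound, the 4 vertices {1, 2, 5, 6} are pairwise adjacent, and any tree decomposition puts a clique entirely inside one bag — forcing width ≥ 3. Combining the bounds, tw(G) = 3.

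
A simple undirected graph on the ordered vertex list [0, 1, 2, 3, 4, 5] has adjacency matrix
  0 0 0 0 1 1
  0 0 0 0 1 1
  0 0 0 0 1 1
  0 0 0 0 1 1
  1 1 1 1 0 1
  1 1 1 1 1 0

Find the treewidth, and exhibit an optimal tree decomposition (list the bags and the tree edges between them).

Every bag has size at most 3, so the width is 3 − 1 = 2 and tw(G) ≤ 2. Conversely, {0, 4, 5} is a clique of size 3, and the vertices of any clique must share a bag in every tree decomposition; so some bag has ≥ 3 vertices and tw(G) ≥ 2. Combining the bounds, tw(G) = 2.

Treewidth 2.
Bags: B1 = {1, 4, 5}  B2 = {0, 4, 5}  B3 = {2, 4, 5}  B4 = {3, 4, 5}
Tree: B1–B2, B1–B3, B3–B4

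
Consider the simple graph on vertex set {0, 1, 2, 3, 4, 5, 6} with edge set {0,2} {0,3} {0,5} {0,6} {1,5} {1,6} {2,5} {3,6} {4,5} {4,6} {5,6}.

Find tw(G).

A width-2 tree decomposition is:
Bags: B1 = {0, 5, 6}  B2 = {0, 3, 6}  B3 = {0, 2, 5}  B4 = {1, 5, 6}  B5 = {4, 5, 6}
Tree: B1–B2, B1–B3, B1–B4, B1–B5
Every bag has size at most 3, so the width is 3 − 1 = 2 and tw(G) ≤ 2. On the other hand G contains the 3-clique {0, 3, 6}. A clique must lie in a single bag of any decomposition, so no decomposition can have width below 2. Hence tw(G) = 2 exactly.

2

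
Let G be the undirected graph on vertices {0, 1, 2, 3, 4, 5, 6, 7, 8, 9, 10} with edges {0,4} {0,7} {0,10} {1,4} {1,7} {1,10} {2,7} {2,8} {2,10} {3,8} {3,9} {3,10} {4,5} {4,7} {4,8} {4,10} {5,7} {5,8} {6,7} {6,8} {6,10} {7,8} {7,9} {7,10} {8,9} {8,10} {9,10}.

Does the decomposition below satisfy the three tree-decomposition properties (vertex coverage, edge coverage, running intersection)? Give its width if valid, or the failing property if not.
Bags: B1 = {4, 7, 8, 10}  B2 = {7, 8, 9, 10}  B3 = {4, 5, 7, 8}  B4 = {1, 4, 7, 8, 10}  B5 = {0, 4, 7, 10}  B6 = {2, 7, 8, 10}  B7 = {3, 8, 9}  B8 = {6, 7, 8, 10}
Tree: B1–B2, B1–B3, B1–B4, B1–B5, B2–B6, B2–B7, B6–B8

No — edge (10,3) lies in no bag.

A tree decomposition must satisfy three properties: every vertex lies in some bag; for every edge, both endpoints lie together in some bag; and for every vertex, the bags containing it form a connected subtree. Here edge (10,3) lies in no bag, so the decomposition is invalid.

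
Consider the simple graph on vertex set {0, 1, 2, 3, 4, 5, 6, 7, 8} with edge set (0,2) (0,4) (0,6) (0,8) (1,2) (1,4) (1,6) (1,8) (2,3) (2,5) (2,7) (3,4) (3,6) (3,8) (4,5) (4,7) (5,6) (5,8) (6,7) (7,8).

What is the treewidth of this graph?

4

A width-4 tree decomposition is:
Bags: B1 = {0, 2, 4, 6, 8}  B2 = {1, 2, 4, 6, 8}  B3 = {2, 3, 4, 6, 8}  B4 = {2, 4, 6, 7, 8}  B5 = {2, 4, 5, 6, 8}
Tree: B1–B2, B2–B3, B3–B4, B4–B5
The largest bag has 5 vertices, giving width 4; this decomposition certifies tw(G) ≤ 4. For the lower bound: the 5 vertex sets {0,8}, {1,4}, {2,3}, {6}, {7} are disjoint, each induces a connected subgraph, and every pair is joined by at least one edge of G. Contracting each set to a single vertex therefore yields K_{5} as a minor, and since treewidth is minor-monotone, tw(G) ≥ tw(K_{5}) = 4. The upper and lower bounds meet at 4, so that is the treewidth.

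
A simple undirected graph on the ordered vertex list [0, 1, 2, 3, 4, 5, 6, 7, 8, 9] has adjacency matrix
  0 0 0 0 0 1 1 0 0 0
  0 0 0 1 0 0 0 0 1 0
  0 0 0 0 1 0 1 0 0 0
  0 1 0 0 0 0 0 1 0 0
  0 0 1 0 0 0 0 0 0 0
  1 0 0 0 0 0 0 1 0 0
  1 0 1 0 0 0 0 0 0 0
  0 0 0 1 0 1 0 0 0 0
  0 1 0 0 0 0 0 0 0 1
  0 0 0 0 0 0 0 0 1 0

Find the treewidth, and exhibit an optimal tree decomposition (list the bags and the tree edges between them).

Treewidth 1.
Bags: B1 = {8, 9}  B2 = {1, 8}  B3 = {1, 3}  B4 = {3, 7}  B5 = {5, 7}  B6 = {0, 5}  B7 = {0, 6}  B8 = {2, 6}  B9 = {2, 4}
Tree: B1–B2, B2–B3, B3–B4, B4–B5, B5–B6, B6–B7, B7–B8, B8–B9

Each bag holds 2 vertices, so the decomposition has width 1, which upper-bounds the treewidth. Since G has at least one edge (e.g. 9–8), it is not an edgeless graph, so tw(G) ≥ 1. Hence tw(G) = 1 exactly.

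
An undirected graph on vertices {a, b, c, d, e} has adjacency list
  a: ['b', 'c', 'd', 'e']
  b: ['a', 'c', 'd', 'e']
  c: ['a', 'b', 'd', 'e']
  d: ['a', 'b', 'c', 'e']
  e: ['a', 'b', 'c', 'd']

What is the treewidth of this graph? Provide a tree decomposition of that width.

With just one bag of size 5, the width is 5 − 1 = 4, so tw(G) ≤ 4. Conversely, {a, b, c, d, e} is a clique of size 5, and the vertices of any clique must share a bag in every tree decomposition; so some bag has ≥ 5 vertices and tw(G) ≥ 4. Hence tw(G) = 4 exactly.

Treewidth 4.
One optimal decomposition is:
Bags: B1 = {a, b, c, d, e}
Tree: (single bag)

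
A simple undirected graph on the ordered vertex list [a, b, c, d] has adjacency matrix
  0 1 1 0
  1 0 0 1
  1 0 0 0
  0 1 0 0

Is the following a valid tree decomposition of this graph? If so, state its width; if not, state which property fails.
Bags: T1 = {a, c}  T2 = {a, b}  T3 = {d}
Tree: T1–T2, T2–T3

No — edge (b,d) lies in no bag.

A tree decomposition must satisfy three properties: every vertex lies in some bag; for every edge, both endpoints lie together in some bag; and for every vertex, the bags containing it form a connected subtree. Here edge (b,d) lies in no bag, so the decomposition is invalid.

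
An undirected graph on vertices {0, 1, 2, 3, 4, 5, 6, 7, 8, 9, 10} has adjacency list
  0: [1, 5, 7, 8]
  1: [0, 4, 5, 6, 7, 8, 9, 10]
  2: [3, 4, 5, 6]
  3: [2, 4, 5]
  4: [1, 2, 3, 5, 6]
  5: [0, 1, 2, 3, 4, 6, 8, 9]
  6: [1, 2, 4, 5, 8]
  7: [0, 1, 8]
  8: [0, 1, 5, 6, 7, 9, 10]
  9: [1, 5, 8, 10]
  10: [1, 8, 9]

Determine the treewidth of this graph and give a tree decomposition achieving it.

Each bag holds 4 vertices, so the decomposition has width 3, which upper-bounds the treewidth. For the lower bound, the 4 vertices {1, 8, 9, 10} are pairwise adjacent, and any tree decomposition puts a clique entirely inside one bag — forcing width ≥ 3. The upper and lower bounds meet at 3, so that is the treewidth.

Treewidth 3.
One such decomposition:
Bags: B1 = {1, 5, 6, 8}  B2 = {0, 1, 5, 8}  B3 = {1, 5, 8, 9}  B4 = {1, 4, 5, 6}  B5 = {0, 1, 7, 8}  B6 = {2, 4, 5, 6}  B7 = {1, 8, 9, 10}  B8 = {2, 3, 4, 5}
Tree: B1–B2, B2–B3, B1–B4, B2–B5, B4–B6, B3–B7, B6–B8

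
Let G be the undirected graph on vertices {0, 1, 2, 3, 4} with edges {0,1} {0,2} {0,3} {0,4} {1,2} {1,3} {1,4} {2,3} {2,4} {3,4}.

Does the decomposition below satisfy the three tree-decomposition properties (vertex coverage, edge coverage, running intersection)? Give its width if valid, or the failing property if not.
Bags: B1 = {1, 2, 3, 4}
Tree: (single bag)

A tree decomposition must satisfy three properties: every vertex lies in some bag; for every edge, both endpoints lie together in some bag; and for every vertex, the bags containing it form a connected subtree. Here vertex 0 appears in no bag, so the decomposition is invalid.

No — vertex 0 appears in no bag.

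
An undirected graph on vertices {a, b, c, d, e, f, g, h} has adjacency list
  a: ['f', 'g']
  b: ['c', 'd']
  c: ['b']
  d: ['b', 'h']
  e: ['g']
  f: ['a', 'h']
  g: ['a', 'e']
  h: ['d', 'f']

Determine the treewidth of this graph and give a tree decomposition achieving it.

Treewidth 1.
One such decomposition:
Bags: B1 = {b, c}  B2 = {b, d}  B3 = {d, h}  B4 = {f, h}  B5 = {a, f}  B6 = {a, g}  B7 = {e, g}
Tree: B1–B2, B2–B3, B3–B4, B4–B5, B5–B6, B6–B7

Every bag has size at most 2, so the width is 2 − 1 = 1 and tw(G) ≤ 1. Any graph with an edge has treewidth ≥ 1, and G has the edge c–b. Hence tw(G) = 1 exactly.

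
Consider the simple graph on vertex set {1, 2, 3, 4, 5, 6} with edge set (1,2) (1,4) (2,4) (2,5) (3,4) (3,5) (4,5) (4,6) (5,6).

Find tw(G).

A width-2 tree decomposition is:
Bags: B1 = {1, 2, 4}  B2 = {2, 4, 5}  B3 = {4, 5, 6}  B4 = {3, 4, 5}
Tree: B1–B2, B2–B3, B2–B4
The largest bag has 3 vertices, giving width 2; this decomposition certifies tw(G) ≤ 2. For the lower bound, the 3 vertices {1, 2, 4} are pairwise adjacent, and any tree decomposition puts a clique entirely inside one bag — forcing width ≥ 2. Combining the bounds, tw(G) = 2.

2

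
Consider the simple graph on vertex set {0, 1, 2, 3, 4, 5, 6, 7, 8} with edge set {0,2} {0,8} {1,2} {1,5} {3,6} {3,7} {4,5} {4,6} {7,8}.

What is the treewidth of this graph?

2

A width-2 tree decomposition is:
Bags: B1 = {0, 2, 8}  B2 = {2, 7, 8}  B3 = {2, 3, 7}  B4 = {2, 3, 6}  B5 = {2, 4, 6}  B6 = {2, 4, 5}  B7 = {1, 2, 5}
Tree: B1–B2, B2–B3, B3–B4, B4–B5, B5–B6, B6–B7
The largest bag has 3 vertices, giving width 2; this decomposition certifies tw(G) ≤ 2. The edges 2–0–8–7–3–6–4–5–1–2 form a cycle, so G is not a tree and its treewidth is at least 2. Therefore the treewidth is 2.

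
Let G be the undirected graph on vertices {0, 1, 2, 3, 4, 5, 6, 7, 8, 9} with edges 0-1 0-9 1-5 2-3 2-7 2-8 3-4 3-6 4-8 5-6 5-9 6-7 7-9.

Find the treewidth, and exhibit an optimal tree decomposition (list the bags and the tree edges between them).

Treewidth 2.
One optimal decomposition is:
Bags: B1 = {3, 4, 8}  B2 = {2, 3, 8}  B3 = {2, 3, 6}  B4 = {2, 6, 7}  B5 = {5, 6, 7}  B6 = {5, 7, 9}  B7 = {1, 5, 9}  B8 = {0, 1, 9}
Tree: B1–B2, B2–B3, B3–B4, B4–B5, B5–B6, B6–B7, B7–B8

Every bag has size at most 3, so the width is 3 − 1 = 2 and tw(G) ≤ 2. Since 4–8–2–3–4 is a cycle in G, G is not acyclic. Forests are exactly the graphs of treewidth ≤ 1, so tw(G) ≥ 2. Combining the bounds, tw(G) = 2.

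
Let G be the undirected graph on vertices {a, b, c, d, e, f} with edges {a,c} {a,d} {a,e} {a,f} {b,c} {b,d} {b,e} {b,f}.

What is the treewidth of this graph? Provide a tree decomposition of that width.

Each bag holds 3 vertices, so the decomposition has width 2, which upper-bounds the treewidth. The edges e–a–f–b–e form a cycle, so G is not a tree and its treewidth is at least 2. Therefore the treewidth is 2.

Treewidth 2.
One such decomposition:
Bags: B1 = {a, b, e}  B2 = {a, b, f}  B3 = {a, b, d}  B4 = {a, b, c}
Tree: B1–B2, B2–B3, B3–B4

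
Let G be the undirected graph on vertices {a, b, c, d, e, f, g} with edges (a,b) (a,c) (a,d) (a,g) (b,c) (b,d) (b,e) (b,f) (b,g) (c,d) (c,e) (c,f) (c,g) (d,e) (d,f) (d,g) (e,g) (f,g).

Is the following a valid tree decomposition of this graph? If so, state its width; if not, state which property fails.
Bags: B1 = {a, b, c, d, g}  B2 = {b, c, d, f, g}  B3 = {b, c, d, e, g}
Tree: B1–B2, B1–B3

Vertex coverage: the bags together contain {a, b, c, d, e, f, g}, the full vertex set. Edge coverage: each edge of G has both endpoints in at least one bag. Running intersection: for every vertex, the bags containing it form a connected subtree. All three properties hold, so this is a valid tree decomposition of width max|bag| − 1 = 4, and hence tw(G) ≤ 4.

Yes; width 4.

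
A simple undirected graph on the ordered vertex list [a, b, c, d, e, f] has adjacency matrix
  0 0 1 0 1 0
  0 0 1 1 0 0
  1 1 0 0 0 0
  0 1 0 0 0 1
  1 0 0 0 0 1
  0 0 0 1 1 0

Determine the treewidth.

A width-2 tree decomposition is:
Bags: B1 = {a, e, f}  B2 = {a, c, f}  B3 = {b, c, f}  B4 = {b, d, f}
Tree: B1–B2, B2–B3, B3–B4
The largest bag has 3 vertices, giving width 2; this decomposition certifies tw(G) ≤ 2. Since f–e–a–c–b–d–f is a cycle in G, G is not acyclic. Forests are exactly the graphs of treewidth ≤ 1, so tw(G) ≥ 2. Combining the bounds, tw(G) = 2.

2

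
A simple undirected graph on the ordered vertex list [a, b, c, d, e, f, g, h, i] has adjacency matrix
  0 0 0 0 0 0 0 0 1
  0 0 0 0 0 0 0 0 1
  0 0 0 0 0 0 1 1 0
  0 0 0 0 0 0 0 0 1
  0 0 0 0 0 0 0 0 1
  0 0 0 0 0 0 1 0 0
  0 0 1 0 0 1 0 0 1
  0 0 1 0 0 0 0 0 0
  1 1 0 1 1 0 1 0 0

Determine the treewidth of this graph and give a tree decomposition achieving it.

Treewidth 1.
Bags: B1 = {g, i}  B2 = {b, i}  B3 = {c, g}  B4 = {c, h}  B5 = {f, g}  B6 = {d, i}  B7 = {e, i}  B8 = {a, i}
Tree: B1–B2, B1–B3, B3–B4, B1–B5, B2–B6, B2–B7, B6–B8

Each bag holds 2 vertices, so the decomposition has width 1, which upper-bounds the treewidth. Any graph with an edge has treewidth ≥ 1, and G has the edge g–i. The upper and lower bounds meet at 1, so that is the treewidth.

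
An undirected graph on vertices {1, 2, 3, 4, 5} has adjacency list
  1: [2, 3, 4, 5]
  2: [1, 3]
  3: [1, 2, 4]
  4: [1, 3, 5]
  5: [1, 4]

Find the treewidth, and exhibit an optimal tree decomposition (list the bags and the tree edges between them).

Treewidth 2.
One optimal decomposition is:
Bags: B1 = {1, 2, 3}  B2 = {1, 3, 4}  B3 = {1, 4, 5}
Tree: B1–B2, B2–B3

Every bag has size at most 3, so the width is 3 − 1 = 2 and tw(G) ≤ 2. For the lower bound, the 3 vertices {1, 2, 3} are pairwise adjacent, and any tree decomposition puts a clique entirely inside one bag — forcing width ≥ 2. Hence tw(G) = 2 exactly.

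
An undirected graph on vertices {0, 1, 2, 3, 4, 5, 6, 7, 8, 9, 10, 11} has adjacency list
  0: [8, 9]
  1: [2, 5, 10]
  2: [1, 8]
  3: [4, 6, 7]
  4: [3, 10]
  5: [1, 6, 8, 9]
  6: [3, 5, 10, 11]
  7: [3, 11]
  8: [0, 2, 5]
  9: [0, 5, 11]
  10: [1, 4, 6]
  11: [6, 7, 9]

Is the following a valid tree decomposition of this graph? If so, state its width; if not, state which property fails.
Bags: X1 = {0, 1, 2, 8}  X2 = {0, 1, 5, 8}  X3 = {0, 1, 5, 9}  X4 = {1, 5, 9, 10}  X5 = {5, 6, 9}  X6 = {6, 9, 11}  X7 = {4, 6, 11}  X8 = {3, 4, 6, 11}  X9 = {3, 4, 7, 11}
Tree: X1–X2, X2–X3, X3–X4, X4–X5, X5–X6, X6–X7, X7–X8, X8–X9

A tree decomposition must satisfy three properties: every vertex lies in some bag; for every edge, both endpoints lie together in some bag; and for every vertex, the bags containing it form a connected subtree. Here edge (10,6) lies in no bag, so the decomposition is invalid.

No — edge (10,6) lies in no bag.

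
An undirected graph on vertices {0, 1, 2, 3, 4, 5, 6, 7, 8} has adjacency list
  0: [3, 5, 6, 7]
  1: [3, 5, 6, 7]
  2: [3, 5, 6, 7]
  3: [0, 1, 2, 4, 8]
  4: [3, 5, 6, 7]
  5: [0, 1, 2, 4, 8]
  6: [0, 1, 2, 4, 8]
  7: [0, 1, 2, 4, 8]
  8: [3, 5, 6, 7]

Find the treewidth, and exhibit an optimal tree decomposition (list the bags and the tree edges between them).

Treewidth 4.
One such decomposition:
Bags: B1 = {3, 5, 6, 7, 8}  B2 = {2, 3, 5, 6, 7}  B3 = {3, 4, 5, 6, 7}  B4 = {1, 3, 5, 6, 7}  B5 = {0, 3, 5, 6, 7}
Tree: B1–B2, B2–B3, B3–B4, B4–B5

Each bag holds 5 vertices, so the decomposition has width 4, which upper-bounds the treewidth. For the lower bound: the 5 vertex sets {6,8}, {2,3}, {4,5}, {7}, {1} are disjoint, each induces a connected subgraph, and every pair is joined by at least one edge of G. Contracting each set to a single vertex therefore yields K_{5} as a minor, and since treewidth is minor-monotone, tw(G) ≥ tw(K_{5}) = 4. Combining the bounds, tw(G) = 4.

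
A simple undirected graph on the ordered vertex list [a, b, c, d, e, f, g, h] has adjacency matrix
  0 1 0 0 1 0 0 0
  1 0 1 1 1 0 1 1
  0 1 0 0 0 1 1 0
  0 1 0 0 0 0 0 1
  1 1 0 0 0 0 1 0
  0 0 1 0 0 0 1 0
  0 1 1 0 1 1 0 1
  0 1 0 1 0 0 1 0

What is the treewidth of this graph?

2

A width-2 tree decomposition is:
Bags: B1 = {b, e, g}  B2 = {b, g, h}  B3 = {b, d, h}  B4 = {b, c, g}  B5 = {c, f, g}  B6 = {a, b, e}
Tree: B1–B2, B2–B3, B1–B4, B4–B5, B1–B6
Every bag has size at most 3, so the width is 3 − 1 = 2 and tw(G) ≤ 2. For the lower bound, the 3 vertices {c, f, g} are pairwise adjacent, and any tree decomposition puts a clique entirely inside one bag — forcing width ≥ 2. Therefore the treewidth is 2.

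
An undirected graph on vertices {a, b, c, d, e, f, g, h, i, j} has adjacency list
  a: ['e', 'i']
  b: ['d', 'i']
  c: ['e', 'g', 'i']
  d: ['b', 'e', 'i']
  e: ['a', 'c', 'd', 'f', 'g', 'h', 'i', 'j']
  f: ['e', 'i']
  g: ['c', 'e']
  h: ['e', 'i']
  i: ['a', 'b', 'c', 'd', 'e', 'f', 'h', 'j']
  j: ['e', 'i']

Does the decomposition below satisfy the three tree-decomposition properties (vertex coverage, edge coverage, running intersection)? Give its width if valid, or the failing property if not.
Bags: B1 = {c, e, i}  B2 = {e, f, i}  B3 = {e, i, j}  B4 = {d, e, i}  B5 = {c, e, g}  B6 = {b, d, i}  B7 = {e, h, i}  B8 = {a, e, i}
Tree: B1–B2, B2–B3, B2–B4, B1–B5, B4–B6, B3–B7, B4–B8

Yes; width 2.

Checking the three conditions: (i) the bags cover all of {a, b, c, d, e, f, g, h, i, j}; (ii) for each edge, some bag contains both endpoints; (iii) the bags containing any fixed vertex form a subtree. All hold, so the decomposition is valid with width 3 − 1 = 2.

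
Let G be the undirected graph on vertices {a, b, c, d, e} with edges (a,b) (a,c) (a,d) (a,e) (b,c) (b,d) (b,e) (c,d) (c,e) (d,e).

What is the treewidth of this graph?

4

A width-4 tree decomposition is:
Bags: B1 = {a, b, c, d, e}
Tree: (single bag)
With just one bag of size 5, the width is 5 − 1 = 4, so tw(G) ≤ 4. Conversely, {a, b, c, d, e} is a clique of size 5, and the vertices of any clique must share a bag in every tree decomposition; so some bag has ≥ 5 vertices and tw(G) ≥ 4. Therefore the treewidth is 4.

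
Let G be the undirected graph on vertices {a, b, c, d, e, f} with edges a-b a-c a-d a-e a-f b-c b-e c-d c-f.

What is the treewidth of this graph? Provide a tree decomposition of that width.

Each bag holds 3 vertices, so the decomposition has width 2, which upper-bounds the treewidth. On the other hand G contains the 3-clique {a, b, e}. A clique must lie in a single bag of any decomposition, so no decomposition can have width below 2. Hence tw(G) = 2 exactly.

Treewidth 2.
Bags: B1 = {a, c, d}  B2 = {a, b, c}  B3 = {a, b, e}  B4 = {a, c, f}
Tree: B1–B2, B2–B3, B2–B4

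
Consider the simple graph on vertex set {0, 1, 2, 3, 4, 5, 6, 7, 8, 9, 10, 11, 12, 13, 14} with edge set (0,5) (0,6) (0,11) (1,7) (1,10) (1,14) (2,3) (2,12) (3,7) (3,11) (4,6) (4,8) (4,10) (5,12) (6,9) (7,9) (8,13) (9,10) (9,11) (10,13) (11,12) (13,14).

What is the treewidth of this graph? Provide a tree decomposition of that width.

The largest bag has 4 vertices, giving width 3; this decomposition certifies tw(G) ≤ 3. For the lower bound: the 4 vertex sets {8,13,14}, {1}, {10}, {4,6,7,9} are disjoint, each induces a connected subgraph, and every pair is joined by at least one edge of G. Contracting each set to a single vertex therefore yields K_{4} as a minor, and since treewidth is minor-monotone, tw(G) ≥ tw(K_{4}) = 3. The upper and lower bounds meet at 3, so that is the treewidth.

Treewidth 3.
One optimal decomposition is:
Bags: B1 = {1, 8, 13, 14}  B2 = {1, 8, 10, 13}  B3 = {1, 4, 8, 10}  B4 = {1, 4, 7, 10}  B5 = {4, 7, 9, 10}  B6 = {4, 6, 7, 9}  B7 = {3, 6, 7, 9}  B8 = {3, 6, 9, 11}  B9 = {0, 3, 6, 11}  B10 = {0, 2, 3, 11}  B11 = {0, 2, 11, 12}  B12 = {0, 2, 5, 12}
Tree: B1–B2, B2–B3, B3–B4, B4–B5, B5–B6, B6–B7, B7–B8, B8–B9, B9–B10, B10–B11, B11–B12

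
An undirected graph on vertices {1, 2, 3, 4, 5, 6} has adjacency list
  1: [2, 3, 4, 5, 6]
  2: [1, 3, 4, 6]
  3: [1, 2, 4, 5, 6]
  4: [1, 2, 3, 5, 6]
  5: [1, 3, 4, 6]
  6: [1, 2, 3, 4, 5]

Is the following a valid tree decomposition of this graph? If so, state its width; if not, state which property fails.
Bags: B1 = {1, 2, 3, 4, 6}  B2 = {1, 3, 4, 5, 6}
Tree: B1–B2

Yes; width 4.

Vertex coverage: the bags together contain {1, 2, 3, 4, 5, 6}, the full vertex set. Edge coverage: each edge of G has both endpoints in at least one bag. Running intersection: for every vertex, the bags containing it form a connected subtree. All three properties hold, so this is a valid tree decomposition of width max|bag| − 1 = 4, and hence tw(G) ≤ 4.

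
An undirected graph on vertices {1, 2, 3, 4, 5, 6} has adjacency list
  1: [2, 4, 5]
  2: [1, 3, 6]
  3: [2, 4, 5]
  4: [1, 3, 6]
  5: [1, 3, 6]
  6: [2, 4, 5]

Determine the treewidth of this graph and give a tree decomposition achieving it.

Each bag holds 4 vertices, so the decomposition has width 3, which upper-bounds the treewidth. For the lower bound: the 4 vertex sets {1,2}, {3,4}, {6}, {5} are disjoint, each induces a connected subgraph, and every pair is joined by at least one edge of G. Contracting each set to a single vertex therefore yields K_{4} as a minor, and since treewidth is minor-monotone, tw(G) ≥ tw(K_{4}) = 3. Hence tw(G) = 3 exactly.

Treewidth 3.
One optimal decomposition is:
Bags: B1 = {1, 2, 3, 6}  B2 = {1, 3, 4, 6}  B3 = {1, 3, 5, 6}
Tree: B1–B2, B2–B3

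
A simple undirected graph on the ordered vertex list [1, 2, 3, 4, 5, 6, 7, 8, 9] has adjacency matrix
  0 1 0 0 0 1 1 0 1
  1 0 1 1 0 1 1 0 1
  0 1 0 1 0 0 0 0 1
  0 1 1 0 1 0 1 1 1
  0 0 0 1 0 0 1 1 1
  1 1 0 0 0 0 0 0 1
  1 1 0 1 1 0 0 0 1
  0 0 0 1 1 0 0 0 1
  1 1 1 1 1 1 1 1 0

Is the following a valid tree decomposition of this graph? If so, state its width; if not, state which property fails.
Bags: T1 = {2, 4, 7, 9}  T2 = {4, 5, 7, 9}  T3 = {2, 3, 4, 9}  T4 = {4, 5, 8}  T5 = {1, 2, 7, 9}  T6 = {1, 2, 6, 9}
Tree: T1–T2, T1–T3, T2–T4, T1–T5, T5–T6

A tree decomposition must satisfy three properties: every vertex lies in some bag; for every edge, both endpoints lie together in some bag; and for every vertex, the bags containing it form a connected subtree. Here edge (9,8) lies in no bag, so the decomposition is invalid.

No — edge (9,8) lies in no bag.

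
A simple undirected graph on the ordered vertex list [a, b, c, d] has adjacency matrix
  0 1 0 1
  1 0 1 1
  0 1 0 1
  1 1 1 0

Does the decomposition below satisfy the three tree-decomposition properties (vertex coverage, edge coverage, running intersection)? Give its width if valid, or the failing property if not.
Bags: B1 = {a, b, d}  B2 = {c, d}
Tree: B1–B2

A tree decomposition must satisfy three properties: every vertex lies in some bag; for every edge, both endpoints lie together in some bag; and for every vertex, the bags containing it form a connected subtree. Here edge (b,c) lies in no bag, so the decomposition is invalid.

No — edge (b,c) lies in no bag.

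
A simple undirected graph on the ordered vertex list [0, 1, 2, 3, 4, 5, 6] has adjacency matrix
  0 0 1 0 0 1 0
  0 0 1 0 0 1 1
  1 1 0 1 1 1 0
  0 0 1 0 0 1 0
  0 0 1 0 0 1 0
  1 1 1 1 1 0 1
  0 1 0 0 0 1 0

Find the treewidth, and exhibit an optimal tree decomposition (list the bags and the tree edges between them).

The largest bag has 3 vertices, giving width 2; this decomposition certifies tw(G) ≤ 2. For the lower bound, the 3 vertices {0, 2, 5} are pairwise adjacent, and any tree decomposition puts a clique entirely inside one bag — forcing width ≥ 2. The upper and lower bounds meet at 2, so that is the treewidth.

Treewidth 2.
One such decomposition:
Bags: B1 = {1, 2, 5}  B2 = {1, 5, 6}  B3 = {0, 2, 5}  B4 = {2, 3, 5}  B5 = {2, 4, 5}
Tree: B1–B2, B1–B3, B1–B4, B4–B5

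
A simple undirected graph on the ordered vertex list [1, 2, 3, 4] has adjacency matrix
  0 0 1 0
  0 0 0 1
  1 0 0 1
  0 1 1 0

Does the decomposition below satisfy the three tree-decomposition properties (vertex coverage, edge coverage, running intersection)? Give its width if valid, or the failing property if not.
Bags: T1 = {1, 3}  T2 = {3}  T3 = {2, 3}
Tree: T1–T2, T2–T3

A tree decomposition must satisfy three properties: every vertex lies in some bag; for every edge, both endpoints lie together in some bag; and for every vertex, the bags containing it form a connected subtree. Here vertex 4 appears in no bag, so the decomposition is invalid.

No — vertex 4 appears in no bag.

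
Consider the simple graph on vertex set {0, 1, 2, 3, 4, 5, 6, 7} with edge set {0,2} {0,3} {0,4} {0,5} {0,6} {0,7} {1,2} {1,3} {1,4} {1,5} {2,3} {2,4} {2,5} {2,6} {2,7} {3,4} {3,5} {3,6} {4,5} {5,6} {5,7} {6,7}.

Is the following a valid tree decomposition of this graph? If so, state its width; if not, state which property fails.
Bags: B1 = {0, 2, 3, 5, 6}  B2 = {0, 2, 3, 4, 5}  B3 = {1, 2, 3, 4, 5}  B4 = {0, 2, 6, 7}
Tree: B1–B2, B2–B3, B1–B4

A tree decomposition must satisfy three properties: every vertex lies in some bag; for every edge, both endpoints lie together in some bag; and for every vertex, the bags containing it form a connected subtree. Here edge (5,7) lies in no bag, so the decomposition is invalid.

No — edge (5,7) lies in no bag.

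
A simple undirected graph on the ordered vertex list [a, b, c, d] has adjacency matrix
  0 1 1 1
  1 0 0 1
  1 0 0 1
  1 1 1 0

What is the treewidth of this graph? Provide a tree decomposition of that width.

Each bag holds 3 vertices, so the decomposition has width 2, which upper-bounds the treewidth. On the other hand G contains the 3-clique {a, c, d}. A clique must lie in a single bag of any decomposition, so no decomposition can have width below 2. Therefore the treewidth is 2.

Treewidth 2.
One such decomposition:
Bags: B1 = {a, c, d}  B2 = {a, b, d}
Tree: B1–B2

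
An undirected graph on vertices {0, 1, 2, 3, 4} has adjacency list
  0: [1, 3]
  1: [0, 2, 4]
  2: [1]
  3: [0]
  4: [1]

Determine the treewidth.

1

A width-1 tree decomposition is:
Bags: B1 = {0, 1}  B2 = {1, 2}  B3 = {0, 3}  B4 = {1, 4}
Tree: B1–B2, B1–B3, B2–B4
The largest bag has 2 vertices, giving width 1; this decomposition certifies tw(G) ≤ 1. Any graph with an edge has treewidth ≥ 1, and G has the edge 1–0. Therefore the treewidth is 1.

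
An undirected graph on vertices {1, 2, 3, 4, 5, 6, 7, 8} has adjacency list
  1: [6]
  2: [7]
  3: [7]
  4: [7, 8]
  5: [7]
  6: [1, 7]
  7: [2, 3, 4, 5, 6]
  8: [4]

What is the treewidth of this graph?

A width-1 tree decomposition is:
Bags: B1 = {4, 7}  B2 = {6, 7}  B3 = {1, 6}  B4 = {5, 7}  B5 = {3, 7}  B6 = {2, 7}  B7 = {4, 8}
Tree: B1–B2, B2–B3, B1–B4, B4–B5, B4–B6, B1–B7
The largest bag has 2 vertices, giving width 1; this decomposition certifies tw(G) ≤ 1. Since G has at least one edge (e.g. 7–4), it is not an edgeless graph, so tw(G) ≥ 1. Hence tw(G) = 1 exactly.

1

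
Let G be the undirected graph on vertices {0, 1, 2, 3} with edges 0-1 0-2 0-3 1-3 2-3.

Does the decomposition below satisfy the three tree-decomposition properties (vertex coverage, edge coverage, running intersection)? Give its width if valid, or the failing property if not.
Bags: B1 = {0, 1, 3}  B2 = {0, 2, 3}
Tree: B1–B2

Yes; width 2.

Checking the three conditions: (i) the bags cover all of {0, 1, 2, 3}; (ii) for each edge, some bag contains both endpoints; (iii) the bags containing any fixed vertex form a subtree. All hold, so the decomposition is valid with width 3 − 1 = 2.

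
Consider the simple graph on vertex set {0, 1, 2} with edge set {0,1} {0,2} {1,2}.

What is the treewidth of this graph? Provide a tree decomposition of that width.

With just one bag of size 3, the width is 3 − 1 = 2, so tw(G) ≤ 2. Conversely, {0, 1, 2} is a clique of size 3, and the vertices of any clique must share a bag in every tree decomposition; so some bag has ≥ 3 vertices and tw(G) ≥ 2. Therefore the treewidth is 2.

Treewidth 2.
One optimal decomposition is:
Bags: B1 = {0, 1, 2}
Tree: (single bag)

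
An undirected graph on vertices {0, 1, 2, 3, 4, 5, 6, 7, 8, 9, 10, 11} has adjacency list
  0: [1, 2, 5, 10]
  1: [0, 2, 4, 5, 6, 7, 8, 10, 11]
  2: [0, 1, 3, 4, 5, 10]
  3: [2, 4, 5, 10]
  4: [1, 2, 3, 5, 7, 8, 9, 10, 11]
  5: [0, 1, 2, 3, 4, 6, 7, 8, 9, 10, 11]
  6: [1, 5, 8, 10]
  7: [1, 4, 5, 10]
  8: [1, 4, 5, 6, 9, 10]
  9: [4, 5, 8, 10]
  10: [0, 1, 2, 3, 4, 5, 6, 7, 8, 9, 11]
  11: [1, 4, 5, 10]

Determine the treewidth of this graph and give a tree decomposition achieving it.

Treewidth 4.
One optimal decomposition is:
Bags: B1 = {1, 2, 4, 5, 10}  B2 = {1, 4, 5, 10, 11}  B3 = {2, 3, 4, 5, 10}  B4 = {1, 4, 5, 8, 10}  B5 = {4, 5, 8, 9, 10}  B6 = {1, 5, 6, 8, 10}  B7 = {1, 4, 5, 7, 10}  B8 = {0, 1, 2, 5, 10}
Tree: B1–B2, B1–B3, B2–B4, B4–B5, B4–B6, B4–B7, B1–B8

Every bag has size at most 5, so the width is 5 − 1 = 4 and tw(G) ≤ 4. On the other hand G contains the 5-clique {0, 1, 2, 5, 10}. A clique must lie in a single bag of any decomposition, so no decomposition can have width below 4. Combining the bounds, tw(G) = 4.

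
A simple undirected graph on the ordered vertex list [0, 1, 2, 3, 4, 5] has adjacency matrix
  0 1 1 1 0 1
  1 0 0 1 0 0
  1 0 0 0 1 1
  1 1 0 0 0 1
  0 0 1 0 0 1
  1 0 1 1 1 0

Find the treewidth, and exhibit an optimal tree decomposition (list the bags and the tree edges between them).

Treewidth 2.
One such decomposition:
Bags: B1 = {0, 2, 5}  B2 = {0, 3, 5}  B3 = {2, 4, 5}  B4 = {0, 1, 3}
Tree: B1–B2, B1–B3, B2–B4

Every bag has size at most 3, so the width is 3 − 1 = 2 and tw(G) ≤ 2. For the lower bound, the 3 vertices {0, 2, 5} are pairwise adjacent, and any tree decomposition puts a clique entirely inside one bag — forcing width ≥ 2. The upper and lower bounds meet at 2, so that is the treewidth.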